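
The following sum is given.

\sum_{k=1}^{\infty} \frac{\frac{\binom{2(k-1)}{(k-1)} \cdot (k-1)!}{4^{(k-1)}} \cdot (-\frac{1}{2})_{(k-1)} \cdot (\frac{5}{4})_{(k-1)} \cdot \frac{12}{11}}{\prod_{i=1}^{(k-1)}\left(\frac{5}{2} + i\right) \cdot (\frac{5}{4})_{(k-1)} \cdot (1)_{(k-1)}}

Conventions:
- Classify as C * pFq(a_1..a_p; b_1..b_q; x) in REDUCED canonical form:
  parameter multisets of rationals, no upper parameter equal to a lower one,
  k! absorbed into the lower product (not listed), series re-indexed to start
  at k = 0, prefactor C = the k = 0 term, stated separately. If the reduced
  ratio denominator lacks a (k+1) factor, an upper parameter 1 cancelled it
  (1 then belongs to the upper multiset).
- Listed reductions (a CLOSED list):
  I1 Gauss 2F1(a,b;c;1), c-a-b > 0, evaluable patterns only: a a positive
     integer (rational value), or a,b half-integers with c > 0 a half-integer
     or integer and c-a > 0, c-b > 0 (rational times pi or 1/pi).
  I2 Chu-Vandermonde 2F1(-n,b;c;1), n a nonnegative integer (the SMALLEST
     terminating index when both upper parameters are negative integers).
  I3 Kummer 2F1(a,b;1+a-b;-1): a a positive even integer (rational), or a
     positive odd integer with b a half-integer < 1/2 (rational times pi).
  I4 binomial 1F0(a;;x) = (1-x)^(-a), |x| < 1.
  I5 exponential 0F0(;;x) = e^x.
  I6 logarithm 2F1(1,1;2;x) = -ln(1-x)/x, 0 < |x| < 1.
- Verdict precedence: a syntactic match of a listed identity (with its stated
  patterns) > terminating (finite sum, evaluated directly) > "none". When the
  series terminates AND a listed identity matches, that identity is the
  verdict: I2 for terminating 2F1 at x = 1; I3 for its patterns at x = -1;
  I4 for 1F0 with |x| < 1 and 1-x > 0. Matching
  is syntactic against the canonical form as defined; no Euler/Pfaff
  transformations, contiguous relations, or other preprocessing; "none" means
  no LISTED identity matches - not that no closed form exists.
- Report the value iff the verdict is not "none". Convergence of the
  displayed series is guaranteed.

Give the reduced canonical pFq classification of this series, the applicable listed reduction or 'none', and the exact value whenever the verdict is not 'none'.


This is \frac{12}{11} * 2F1(-\frac{1}{2}, \frac{1}{2}; \frac{7}{2}; 1) in reduced canonical form. Verdict: Gauss (I1, half-integer pattern) matches (x = 1; upper {-\frac{1}{2}, \frac{1}{2}} half-integers, c = \frac{7}{2} in the evaluable pattern). Hence: \frac{225}{704} \cdot \pi.

Structural cue: with t_0 = \frac{12}{11}, C(2k,k) (prefactor 12/11) equals 4^k (1/2)_k / k!.
Consecutive-term ratio: r(k) = 1 * (k-\frac{1}{2}) (k+\frac{1}{2}) / [(k+\frac{7}{2}) (k+1)] - poly over poly, x = 1 from leading terms; C = \frac{12}{11} at k = 0.


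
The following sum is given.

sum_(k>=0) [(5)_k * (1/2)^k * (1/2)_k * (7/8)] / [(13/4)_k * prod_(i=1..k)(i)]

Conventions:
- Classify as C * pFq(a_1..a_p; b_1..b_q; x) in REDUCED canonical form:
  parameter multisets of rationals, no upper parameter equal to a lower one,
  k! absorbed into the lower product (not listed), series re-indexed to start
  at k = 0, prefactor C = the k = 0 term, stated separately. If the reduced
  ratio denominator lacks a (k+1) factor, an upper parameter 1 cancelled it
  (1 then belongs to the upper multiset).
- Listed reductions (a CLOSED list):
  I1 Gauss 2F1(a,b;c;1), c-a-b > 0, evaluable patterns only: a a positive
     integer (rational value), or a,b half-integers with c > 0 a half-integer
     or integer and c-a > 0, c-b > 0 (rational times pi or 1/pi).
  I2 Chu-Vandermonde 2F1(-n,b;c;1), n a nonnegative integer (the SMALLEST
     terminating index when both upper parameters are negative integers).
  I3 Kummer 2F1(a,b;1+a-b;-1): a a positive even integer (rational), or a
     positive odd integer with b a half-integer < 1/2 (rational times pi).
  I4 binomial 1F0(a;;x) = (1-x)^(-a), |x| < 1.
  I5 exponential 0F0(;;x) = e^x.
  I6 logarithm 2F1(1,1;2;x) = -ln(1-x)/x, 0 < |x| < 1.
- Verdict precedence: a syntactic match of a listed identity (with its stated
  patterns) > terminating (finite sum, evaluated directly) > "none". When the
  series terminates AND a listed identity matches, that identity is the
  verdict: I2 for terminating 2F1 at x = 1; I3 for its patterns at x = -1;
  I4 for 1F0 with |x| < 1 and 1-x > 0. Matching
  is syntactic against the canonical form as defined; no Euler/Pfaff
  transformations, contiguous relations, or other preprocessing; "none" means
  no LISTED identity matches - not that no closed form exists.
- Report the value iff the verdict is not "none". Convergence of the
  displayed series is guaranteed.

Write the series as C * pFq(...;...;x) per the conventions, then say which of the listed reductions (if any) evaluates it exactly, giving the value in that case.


With C = 7/8: the canonical form is 2F1(1/2, 5; 13/4; 1/2). Verdict: none here - no I1-I6 shape fits x = 1/2 with lower {13/4}.

Key observation: t_0 = 7/8 here, and the product of the first k integers (C = 7/8) is k!.
Step ratio: r(k) = (1/2) * (k+1/2) (k+5) / [(k+13/4) (k+1)] - rational; roots negated = parameters, x = (1/2), C = 7/8.


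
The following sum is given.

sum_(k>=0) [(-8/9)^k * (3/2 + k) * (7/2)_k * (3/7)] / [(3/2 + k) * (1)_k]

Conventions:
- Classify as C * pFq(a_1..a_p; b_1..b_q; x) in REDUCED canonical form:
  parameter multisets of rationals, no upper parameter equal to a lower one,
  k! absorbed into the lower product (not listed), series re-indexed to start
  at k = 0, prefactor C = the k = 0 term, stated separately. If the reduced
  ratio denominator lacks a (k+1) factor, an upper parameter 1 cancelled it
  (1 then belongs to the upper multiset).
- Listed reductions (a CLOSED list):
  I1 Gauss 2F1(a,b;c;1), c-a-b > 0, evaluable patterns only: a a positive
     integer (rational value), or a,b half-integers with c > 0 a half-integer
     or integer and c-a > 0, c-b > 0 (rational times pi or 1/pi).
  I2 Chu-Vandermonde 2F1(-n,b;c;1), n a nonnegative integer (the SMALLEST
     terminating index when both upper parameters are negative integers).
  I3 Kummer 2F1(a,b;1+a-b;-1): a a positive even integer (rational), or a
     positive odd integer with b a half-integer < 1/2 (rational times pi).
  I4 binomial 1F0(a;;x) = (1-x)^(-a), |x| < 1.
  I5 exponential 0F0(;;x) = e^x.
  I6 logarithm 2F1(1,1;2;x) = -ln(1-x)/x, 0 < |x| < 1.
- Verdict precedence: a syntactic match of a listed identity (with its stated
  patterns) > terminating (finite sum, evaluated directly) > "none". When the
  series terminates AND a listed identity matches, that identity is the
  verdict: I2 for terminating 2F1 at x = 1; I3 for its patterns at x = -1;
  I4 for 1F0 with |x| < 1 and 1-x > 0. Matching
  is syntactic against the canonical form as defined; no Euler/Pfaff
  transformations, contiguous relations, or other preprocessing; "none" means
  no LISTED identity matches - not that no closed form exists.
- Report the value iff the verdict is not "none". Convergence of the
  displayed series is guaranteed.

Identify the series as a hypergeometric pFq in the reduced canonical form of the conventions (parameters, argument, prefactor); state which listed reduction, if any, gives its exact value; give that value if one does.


Classification (C = 3/7): 1F0 with upper {7/2}, lower {-}, argument x = -8/9. Verdict: the binomial series (I4) matches (the 1F0 binomial series: exponent -7/2, x = -8/9). Sum: (3/7) * (17/9)^(-7/2).

Key observation: t_0 = 3/7 here, and (1)_k (prefactor 3/7) is k! itself.
Term ratio: r(k) = (-8/9) * (k+7/2) / [(k+1)] ; factor over Q: parameters, x = (-8/9), and C = 3/7.


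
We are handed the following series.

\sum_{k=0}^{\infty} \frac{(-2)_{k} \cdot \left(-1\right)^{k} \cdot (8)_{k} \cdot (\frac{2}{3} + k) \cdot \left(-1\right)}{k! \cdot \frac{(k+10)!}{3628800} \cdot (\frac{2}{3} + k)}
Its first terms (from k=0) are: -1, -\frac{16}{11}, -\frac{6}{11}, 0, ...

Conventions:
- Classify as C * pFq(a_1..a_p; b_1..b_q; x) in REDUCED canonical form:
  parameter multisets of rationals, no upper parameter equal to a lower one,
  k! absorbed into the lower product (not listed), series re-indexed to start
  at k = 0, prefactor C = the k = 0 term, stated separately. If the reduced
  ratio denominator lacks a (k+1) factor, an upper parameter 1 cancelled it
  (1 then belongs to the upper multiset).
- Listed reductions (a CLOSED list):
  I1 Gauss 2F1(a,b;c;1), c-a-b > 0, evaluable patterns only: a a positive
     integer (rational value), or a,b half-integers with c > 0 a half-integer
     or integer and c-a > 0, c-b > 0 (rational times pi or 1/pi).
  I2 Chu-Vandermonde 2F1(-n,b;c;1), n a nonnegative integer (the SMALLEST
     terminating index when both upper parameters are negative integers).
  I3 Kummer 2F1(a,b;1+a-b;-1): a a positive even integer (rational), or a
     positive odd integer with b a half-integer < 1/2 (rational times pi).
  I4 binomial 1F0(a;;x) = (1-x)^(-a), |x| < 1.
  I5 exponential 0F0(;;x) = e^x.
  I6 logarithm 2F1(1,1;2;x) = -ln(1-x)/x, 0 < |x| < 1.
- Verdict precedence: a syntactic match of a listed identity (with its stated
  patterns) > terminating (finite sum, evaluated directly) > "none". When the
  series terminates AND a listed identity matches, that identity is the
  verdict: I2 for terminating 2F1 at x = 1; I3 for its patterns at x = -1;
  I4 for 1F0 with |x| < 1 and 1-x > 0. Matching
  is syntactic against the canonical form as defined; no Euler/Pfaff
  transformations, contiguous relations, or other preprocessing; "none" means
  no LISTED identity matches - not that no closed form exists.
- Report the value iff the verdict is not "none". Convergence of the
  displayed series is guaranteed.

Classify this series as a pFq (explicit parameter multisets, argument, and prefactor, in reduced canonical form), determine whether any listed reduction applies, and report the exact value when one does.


Reduced: x = -1, 2F1, upper = {-2, 8}, lower = {11}, C = -1. Verdict: the Kummer evaluation I3 applies (x = -1; c = 11 equals 1+a-b for upper {-2, 8}: listed pattern). Its exact value is -3.

The tell: t_0 = -1 here, and k + 2/3 divides numerator and denominator alike; prefactor -1 after cancelling.
Adjacent-term ratio: r(k) = -1 * (k-2) (k+8) / [(k+11) (k+1)] ; factor over Q: parameters, x = -1, and C = -1.


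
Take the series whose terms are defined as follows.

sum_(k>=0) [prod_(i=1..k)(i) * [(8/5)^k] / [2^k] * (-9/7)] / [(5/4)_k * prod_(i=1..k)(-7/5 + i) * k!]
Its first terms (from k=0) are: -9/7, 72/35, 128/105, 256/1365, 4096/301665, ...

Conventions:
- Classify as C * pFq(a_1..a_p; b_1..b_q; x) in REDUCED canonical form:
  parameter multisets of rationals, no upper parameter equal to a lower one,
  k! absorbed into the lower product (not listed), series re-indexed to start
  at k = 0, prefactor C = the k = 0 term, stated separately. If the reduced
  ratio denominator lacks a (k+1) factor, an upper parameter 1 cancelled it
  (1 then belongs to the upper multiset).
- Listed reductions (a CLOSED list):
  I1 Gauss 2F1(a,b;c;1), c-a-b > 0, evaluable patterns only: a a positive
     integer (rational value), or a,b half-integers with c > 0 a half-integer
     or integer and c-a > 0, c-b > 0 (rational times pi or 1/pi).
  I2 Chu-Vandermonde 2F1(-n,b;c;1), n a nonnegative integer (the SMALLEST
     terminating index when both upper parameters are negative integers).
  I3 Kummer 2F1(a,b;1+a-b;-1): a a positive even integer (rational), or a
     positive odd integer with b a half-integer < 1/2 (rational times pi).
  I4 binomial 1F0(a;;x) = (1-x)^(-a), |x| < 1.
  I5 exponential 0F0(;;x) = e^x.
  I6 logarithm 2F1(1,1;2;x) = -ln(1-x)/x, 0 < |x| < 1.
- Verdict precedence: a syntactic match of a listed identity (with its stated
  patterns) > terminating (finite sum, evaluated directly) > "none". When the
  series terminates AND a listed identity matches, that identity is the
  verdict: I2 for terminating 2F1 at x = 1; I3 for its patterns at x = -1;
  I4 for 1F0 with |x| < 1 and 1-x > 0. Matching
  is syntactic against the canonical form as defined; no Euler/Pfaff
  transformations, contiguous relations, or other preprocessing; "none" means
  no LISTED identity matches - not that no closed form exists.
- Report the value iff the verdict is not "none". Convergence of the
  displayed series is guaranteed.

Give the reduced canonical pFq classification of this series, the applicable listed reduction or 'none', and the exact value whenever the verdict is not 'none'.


With C = -9/7: the canonical form is 1F2(1; -2/5, 5/4; 4/5). Verdict: none. No listed pattern accepts 1F2(1; -2/5, 5/4; 4/5).

Structural cue: from the first term -9/7: the lower running product (C = -9/7) is a rising factorial.
Adjacent-term ratio: r(k) = (4/5) * (k+1) / [(k-2/5) (k+5/4) (k+1)] - rational; roots negated = parameters, x = (4/5), C = -9/7.


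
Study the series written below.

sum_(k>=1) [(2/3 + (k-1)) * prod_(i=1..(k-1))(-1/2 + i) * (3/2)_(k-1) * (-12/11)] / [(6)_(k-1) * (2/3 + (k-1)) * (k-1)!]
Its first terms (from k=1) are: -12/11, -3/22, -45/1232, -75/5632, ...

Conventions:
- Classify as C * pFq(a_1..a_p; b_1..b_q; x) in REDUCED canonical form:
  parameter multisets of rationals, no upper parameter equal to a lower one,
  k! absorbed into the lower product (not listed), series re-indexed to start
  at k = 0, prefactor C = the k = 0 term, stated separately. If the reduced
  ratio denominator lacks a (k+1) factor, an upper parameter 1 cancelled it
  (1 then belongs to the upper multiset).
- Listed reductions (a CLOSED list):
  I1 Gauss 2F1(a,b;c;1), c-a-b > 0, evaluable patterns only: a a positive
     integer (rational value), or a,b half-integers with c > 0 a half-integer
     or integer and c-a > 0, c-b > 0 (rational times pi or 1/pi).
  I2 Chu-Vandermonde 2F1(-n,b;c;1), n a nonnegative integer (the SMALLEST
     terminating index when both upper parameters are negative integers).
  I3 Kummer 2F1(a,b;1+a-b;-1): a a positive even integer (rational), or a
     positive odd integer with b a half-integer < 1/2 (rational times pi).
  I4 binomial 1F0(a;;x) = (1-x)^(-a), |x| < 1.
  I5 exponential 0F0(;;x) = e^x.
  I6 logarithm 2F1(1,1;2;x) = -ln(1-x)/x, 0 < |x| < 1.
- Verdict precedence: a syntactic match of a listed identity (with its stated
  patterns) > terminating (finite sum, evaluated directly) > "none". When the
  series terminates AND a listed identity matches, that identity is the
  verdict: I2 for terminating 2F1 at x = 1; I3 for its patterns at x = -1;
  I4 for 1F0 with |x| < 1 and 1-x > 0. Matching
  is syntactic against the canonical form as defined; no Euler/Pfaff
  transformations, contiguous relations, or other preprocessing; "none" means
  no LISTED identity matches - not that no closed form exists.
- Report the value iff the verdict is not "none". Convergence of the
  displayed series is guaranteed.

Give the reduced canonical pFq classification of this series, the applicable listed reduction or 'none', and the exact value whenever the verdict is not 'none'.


Canonical form: C = -12/11 times 2F1 with upper {1/2, 3/2}, lower {6}, x = 1. Verdict: the half-integer Gauss pattern (I1) matches (x = 1; upper {1/2, 3/2} half-integers, c = 6 in the evaluable pattern). Hence: (-32768/8085) / pi.

Key observation: from the first term -12/11: the running product (C = -12/11, x = 1) telescopes to a rising factorial.
Ratio: r(k) = 1 * (k+1/2) (k+3/2) / [(k+6) (k+1)] ; factor over Q: parameters, x = 1, and C = -12/11.


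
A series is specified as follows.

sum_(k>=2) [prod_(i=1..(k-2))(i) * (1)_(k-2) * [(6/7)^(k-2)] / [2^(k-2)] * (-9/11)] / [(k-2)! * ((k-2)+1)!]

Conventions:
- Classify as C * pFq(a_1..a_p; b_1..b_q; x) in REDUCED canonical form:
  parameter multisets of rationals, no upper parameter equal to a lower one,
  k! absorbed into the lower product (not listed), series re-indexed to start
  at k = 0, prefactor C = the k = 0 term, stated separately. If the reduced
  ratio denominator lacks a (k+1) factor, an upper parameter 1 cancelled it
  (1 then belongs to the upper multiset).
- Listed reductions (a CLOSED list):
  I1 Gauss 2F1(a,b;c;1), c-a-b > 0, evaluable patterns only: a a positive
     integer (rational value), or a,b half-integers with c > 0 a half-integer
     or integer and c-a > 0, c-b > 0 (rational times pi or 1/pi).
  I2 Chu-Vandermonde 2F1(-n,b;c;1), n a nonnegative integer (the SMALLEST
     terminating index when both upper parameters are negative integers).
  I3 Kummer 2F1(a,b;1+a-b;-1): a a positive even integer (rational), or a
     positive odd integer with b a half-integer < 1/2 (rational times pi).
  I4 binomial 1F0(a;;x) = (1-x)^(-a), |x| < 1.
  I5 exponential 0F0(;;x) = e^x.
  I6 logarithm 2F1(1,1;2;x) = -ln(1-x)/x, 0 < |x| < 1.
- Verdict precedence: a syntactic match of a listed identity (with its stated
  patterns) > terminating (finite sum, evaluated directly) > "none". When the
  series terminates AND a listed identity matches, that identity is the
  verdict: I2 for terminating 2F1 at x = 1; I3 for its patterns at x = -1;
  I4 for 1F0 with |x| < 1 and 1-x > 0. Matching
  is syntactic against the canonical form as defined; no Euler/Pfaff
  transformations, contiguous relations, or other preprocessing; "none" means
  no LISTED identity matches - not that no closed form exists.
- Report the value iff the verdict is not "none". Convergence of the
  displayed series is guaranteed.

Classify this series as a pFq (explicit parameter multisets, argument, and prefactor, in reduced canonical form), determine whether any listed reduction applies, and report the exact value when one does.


At argument 3/7: a 2F1 with upper {1, 1}, lower {2}, scaled by C = -9/11. Verdict: logarithm (I6) fires (the logarithm: parameters (1,1;2), x = 3/7). Value: (21/11) * ln(4/7).

First insight: t_0 = -9/11 here, and the running product (prefactor -9/11) telescopes to a rising factorial.
Ratio: r(k) = (3/7) * (k+1) (k+1) / [(k+2) (k+1)] ; factor over Q: parameters, x = (3/7), and C = -9/11.


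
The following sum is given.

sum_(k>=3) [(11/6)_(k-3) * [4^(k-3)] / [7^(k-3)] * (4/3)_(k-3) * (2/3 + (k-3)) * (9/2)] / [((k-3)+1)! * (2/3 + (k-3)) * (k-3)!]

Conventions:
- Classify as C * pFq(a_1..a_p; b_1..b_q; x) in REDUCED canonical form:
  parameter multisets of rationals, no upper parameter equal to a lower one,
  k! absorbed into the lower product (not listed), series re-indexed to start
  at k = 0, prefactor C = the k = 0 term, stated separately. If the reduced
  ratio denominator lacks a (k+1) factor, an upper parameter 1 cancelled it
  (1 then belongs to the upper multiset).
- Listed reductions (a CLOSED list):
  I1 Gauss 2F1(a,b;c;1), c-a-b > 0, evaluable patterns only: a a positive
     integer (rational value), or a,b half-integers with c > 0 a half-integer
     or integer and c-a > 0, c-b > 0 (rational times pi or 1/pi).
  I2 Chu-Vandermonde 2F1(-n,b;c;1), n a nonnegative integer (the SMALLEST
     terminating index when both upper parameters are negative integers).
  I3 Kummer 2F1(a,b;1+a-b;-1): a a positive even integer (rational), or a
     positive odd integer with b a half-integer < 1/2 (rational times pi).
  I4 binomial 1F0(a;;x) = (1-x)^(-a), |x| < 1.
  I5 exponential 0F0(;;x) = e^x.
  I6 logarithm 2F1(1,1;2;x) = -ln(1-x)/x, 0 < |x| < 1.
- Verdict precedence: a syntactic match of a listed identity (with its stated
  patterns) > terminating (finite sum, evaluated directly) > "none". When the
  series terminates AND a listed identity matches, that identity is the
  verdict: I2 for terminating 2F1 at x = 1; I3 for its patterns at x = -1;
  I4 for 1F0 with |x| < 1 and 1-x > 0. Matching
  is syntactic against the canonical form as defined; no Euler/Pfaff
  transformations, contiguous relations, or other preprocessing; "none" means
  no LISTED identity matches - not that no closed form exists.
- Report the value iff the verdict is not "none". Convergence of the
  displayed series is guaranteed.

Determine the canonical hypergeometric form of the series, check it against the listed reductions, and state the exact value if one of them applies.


Reduced: x = 4/7, 2F1, upper = {4/3, 11/6}, lower = {2}, C = 9/2. Verdict: none - this 2F1 at x = 4/7 matches no listed pattern, and upper {4/3, 11/6} holds no stopper.

Key observation: t_0 being 9/2, the two geometric factors (prefactor 9/2) combine into one argument.
Term ratio: r(k) = (4/7) * (k+4/3) (k+11/6) / [(k+2) (k+1)] - rational in k, leading ratio (4/7); with t_0 = 9/2, classification follows.


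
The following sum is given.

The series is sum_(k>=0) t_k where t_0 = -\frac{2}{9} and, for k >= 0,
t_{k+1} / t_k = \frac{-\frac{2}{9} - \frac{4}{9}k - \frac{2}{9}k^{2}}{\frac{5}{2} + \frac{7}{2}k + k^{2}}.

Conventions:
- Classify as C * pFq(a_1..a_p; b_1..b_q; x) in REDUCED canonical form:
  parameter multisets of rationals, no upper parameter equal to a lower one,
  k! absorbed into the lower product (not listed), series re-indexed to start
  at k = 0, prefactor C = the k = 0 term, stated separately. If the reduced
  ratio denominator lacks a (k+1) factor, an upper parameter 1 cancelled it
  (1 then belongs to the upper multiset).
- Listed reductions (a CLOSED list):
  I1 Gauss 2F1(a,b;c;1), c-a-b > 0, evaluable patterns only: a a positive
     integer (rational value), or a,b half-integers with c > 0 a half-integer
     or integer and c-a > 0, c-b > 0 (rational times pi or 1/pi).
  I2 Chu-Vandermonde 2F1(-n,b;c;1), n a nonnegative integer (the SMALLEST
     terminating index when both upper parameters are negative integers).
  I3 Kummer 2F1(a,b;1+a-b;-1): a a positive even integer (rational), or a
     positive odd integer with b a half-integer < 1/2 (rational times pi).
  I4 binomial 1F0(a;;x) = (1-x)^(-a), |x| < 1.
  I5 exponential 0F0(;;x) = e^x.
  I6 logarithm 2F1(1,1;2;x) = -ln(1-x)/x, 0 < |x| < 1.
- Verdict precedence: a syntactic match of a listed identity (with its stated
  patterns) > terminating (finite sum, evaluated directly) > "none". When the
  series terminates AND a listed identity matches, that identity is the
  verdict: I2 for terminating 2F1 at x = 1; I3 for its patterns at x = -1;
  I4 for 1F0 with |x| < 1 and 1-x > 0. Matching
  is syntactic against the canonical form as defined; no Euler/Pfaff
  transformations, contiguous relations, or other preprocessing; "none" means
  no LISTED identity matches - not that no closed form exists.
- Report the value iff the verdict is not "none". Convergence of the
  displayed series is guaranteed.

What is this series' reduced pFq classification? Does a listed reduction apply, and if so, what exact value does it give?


The tell: t_0 = -\frac{2}{9} here, and the expanded ratio factors over Q; C = -2/9, x = -2/9, roots give parameters.
Adjacent-term ratio: r(k) = -\frac{2}{9} * (k+1) (k+1) / [(k+\frac{5}{2}) (k+1)] - poly over poly, x = -\frac{2}{9} from leading terms; C = -\frac{2}{9} at k = 0.

This is -\frac{2}{9} * 2F1(1, 1; \frac{5}{2}; -\frac{2}{9}) in reduced canonical form. Verdict: none. No listed pattern accepts 2F1(1, 1; \frac{5}{2}; -\frac{2}{9}).


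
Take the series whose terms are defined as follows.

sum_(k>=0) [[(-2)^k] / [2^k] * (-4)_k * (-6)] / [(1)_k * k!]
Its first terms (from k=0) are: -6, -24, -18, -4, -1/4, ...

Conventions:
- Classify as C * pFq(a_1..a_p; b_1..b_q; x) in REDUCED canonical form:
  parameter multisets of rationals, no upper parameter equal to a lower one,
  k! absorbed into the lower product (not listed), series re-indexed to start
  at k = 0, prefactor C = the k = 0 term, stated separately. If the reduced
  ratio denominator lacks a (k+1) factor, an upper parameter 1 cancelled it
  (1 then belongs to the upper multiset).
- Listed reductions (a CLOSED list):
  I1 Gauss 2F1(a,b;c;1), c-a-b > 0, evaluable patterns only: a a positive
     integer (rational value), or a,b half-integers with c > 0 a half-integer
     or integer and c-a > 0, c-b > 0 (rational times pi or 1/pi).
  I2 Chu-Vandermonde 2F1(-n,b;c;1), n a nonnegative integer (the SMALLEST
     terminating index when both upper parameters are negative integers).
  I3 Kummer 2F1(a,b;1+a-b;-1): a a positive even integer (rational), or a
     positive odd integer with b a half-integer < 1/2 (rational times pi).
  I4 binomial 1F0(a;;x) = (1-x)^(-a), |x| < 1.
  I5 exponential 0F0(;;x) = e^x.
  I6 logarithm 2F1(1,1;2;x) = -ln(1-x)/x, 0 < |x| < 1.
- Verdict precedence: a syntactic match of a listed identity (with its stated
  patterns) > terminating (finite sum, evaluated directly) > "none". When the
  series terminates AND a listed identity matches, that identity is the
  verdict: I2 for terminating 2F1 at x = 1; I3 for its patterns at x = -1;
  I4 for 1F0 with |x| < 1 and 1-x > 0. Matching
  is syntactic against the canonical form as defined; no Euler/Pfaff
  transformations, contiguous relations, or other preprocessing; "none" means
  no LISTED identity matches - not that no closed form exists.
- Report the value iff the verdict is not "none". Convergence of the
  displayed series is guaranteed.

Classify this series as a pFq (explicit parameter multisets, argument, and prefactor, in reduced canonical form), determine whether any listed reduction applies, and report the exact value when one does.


This is -6 * 1F1(-4; 1; -1) in reduced canonical form. Verdict: terminating. With -4 upstairs the series is a 5-term polynomial sum; evaluated term by term. Value: -209/4.

Key step: from the first term -6: the denominator's factorial ratio (prefactor -6) is a lower Pochhammer.
Consecutive-term ratio: r(k) = (-1) * (k-4) / [(k+1) (k+1)] - rational in k. x = (-1); t_0 = -6; negate the roots.


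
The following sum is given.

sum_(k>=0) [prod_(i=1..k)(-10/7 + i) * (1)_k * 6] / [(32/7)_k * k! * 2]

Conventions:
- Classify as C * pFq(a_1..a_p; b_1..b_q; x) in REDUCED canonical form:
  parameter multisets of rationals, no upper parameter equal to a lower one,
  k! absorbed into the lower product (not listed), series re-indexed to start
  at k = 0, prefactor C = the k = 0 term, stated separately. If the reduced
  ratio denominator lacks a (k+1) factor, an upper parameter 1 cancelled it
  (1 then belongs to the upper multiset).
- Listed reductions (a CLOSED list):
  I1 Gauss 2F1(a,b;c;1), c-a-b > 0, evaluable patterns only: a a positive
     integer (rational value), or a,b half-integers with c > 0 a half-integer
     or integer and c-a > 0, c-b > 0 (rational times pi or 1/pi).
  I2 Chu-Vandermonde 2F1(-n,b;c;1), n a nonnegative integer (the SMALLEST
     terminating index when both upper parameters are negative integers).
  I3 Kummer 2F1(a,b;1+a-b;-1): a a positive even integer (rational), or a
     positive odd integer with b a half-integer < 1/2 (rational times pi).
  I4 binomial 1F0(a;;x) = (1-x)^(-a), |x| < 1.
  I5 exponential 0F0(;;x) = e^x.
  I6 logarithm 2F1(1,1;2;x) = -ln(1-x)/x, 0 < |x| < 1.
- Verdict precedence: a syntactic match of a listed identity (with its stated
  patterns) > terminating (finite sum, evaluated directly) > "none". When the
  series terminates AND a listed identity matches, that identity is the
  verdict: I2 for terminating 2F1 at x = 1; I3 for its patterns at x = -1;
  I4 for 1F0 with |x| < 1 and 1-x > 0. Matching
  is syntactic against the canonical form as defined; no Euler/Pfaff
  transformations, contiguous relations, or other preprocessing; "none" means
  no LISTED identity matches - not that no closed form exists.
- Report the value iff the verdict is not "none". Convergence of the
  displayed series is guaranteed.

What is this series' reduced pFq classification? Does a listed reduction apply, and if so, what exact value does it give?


Canonical form: C = 3 times 2F1 with upper {-3/7, 1}, lower {32/7}, x = 1. Verdict: Gauss's theorem (I1) applies (x = 1: the Gamma ratio telescopes since c-a-b = 4 > 0 and a = 1 in Z>0). Its exact value is 75/28.

Key observation: from the first term 3: the constant factors (C = 3, x = 1) combine into one prefactor.
Ratio: r(k) = 1 * (k-3/7) (k+1) / [(k+32/7) (k+1)] - rational; roots negated = parameters, x = 1, C = 3.


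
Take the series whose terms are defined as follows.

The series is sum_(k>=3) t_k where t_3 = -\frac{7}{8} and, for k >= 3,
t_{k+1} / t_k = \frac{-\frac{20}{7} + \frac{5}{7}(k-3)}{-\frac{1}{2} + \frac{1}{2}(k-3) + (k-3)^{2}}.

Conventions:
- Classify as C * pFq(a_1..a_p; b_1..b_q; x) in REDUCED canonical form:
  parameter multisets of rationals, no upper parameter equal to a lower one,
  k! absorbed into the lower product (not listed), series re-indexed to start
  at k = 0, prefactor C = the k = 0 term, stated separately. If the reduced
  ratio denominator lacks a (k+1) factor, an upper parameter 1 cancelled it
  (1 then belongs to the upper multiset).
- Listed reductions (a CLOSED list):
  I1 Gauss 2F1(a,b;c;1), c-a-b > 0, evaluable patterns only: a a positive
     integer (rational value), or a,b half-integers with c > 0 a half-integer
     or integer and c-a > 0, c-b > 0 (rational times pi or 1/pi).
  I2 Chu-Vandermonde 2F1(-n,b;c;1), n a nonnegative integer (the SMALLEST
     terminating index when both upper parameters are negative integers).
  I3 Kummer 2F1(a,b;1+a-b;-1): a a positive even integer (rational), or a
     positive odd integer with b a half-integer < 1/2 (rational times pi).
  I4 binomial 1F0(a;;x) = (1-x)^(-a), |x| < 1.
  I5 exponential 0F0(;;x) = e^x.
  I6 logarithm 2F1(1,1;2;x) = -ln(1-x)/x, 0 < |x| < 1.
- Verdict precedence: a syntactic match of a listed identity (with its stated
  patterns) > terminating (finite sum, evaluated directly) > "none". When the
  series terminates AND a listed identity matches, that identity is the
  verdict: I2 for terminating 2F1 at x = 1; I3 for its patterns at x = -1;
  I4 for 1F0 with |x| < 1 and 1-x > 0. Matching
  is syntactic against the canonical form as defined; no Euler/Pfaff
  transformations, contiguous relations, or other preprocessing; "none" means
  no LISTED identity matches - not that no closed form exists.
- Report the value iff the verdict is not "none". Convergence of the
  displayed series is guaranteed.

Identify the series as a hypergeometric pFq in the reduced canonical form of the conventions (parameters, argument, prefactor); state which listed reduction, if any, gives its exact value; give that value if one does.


At argument \frac{5}{7}: a 1F1 with upper {-4}, lower {-\frac{1}{2}}, scaled by C = -\frac{7}{8}. Verdict: terminating (-4 upstairs). 5 nonzero terms in all; added directly. Sum: \frac{13837}{8232}.

Structural cue: with t_0 = -\frac{7}{8}, roots of the ratio polynomials (C = -7/8) are the negated parameters.
Consecutive-term ratio: r(k) = \frac{5}{7} * (k-4) / [(k-\frac{1}{2}) (k+1)] - rational in k. x = \frac{5}{7}; t_0 = -\frac{7}{8}; negate the roots.


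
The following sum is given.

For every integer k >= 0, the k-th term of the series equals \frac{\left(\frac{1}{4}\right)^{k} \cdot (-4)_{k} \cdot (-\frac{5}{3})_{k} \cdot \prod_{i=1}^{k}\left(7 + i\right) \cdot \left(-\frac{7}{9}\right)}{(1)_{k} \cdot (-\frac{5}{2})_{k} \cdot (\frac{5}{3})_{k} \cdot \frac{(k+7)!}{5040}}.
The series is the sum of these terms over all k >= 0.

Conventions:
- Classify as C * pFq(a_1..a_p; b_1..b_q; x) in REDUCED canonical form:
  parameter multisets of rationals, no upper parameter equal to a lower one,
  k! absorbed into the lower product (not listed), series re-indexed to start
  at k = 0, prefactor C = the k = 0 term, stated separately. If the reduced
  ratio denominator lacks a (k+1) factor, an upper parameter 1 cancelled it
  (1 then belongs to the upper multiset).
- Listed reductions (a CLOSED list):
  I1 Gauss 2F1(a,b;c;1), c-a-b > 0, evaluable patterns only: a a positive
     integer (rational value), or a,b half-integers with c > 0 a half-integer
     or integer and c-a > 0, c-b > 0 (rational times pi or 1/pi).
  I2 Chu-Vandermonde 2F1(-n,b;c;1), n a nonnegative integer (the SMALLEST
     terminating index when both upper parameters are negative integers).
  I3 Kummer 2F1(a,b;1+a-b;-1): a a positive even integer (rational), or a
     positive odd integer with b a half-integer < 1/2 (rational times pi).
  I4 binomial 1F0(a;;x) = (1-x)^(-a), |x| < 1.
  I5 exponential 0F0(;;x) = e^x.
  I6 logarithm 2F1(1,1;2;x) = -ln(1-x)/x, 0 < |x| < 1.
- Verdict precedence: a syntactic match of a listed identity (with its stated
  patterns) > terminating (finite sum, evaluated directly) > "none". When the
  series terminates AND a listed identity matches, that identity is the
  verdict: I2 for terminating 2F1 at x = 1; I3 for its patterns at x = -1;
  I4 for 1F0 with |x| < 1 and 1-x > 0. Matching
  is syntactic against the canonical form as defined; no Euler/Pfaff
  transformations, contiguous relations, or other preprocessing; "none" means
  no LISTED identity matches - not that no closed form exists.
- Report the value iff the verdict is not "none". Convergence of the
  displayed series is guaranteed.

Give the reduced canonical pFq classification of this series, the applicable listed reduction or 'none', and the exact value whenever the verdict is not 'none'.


The tell: t_0 = -\frac{7}{9} here, and the denominator's factorial ratio (prefactor -7/9) is a lower Pochhammer.
Ratio: r(k) = \frac{1}{4} * (k-4) (k-\frac{5}{3}) / [(k-\frac{5}{2}) (k+\frac{5}{3}) (k+1)] - rational; roots negated = parameters, x = \frac{1}{4}, C = -\frac{7}{9}.

This is -\frac{7}{9} * 2F2(-4, -\frac{5}{3}; -\frac{5}{2}, \frac{5}{3}; \frac{1}{4}) in reduced canonical form. Verdict: terminating. (-4)_k vanishes past k = 4, leaving a 5-term sum, computed directly. Exact value: -\frac{7709}{15840}.


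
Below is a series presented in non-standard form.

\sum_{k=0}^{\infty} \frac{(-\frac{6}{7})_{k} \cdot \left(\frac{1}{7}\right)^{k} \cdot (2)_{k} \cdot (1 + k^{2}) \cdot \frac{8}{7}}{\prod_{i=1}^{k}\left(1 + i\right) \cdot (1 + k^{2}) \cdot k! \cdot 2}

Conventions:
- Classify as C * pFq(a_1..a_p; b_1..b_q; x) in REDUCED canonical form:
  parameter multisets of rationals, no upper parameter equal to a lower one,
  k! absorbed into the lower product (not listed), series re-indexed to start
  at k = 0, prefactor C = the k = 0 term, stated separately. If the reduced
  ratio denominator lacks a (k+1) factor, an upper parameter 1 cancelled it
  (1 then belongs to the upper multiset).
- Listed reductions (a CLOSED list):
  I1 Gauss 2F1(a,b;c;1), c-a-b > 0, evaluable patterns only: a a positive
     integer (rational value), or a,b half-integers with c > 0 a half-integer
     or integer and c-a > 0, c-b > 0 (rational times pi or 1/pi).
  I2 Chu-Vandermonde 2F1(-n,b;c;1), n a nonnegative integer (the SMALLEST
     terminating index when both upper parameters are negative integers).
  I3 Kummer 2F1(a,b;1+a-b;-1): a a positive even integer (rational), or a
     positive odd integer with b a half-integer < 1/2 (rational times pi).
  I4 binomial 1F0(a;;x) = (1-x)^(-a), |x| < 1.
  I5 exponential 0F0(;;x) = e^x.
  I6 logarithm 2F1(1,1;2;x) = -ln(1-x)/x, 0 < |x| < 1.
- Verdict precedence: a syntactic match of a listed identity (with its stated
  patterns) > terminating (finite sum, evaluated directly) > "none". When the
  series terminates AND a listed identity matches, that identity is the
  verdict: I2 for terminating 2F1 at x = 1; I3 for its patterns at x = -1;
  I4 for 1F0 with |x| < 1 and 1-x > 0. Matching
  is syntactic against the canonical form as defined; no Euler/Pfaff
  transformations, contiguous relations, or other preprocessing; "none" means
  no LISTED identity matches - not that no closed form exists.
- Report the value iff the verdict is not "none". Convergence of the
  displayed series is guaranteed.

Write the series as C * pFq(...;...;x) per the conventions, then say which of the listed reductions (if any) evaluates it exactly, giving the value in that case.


Canonical form: C = \frac{4}{7} times 1F0 with upper {-\frac{6}{7}}, lower {-}, x = \frac{1}{7}. Verdict (x = \frac{1}{7}): binomial (I4) applies (the 1F0 binomial series: exponent 6/7, x = \frac{1}{7}). Hence: \frac{4}{7} \cdot \left(\frac{6}{7}\right)^{\frac{6}{7}}.

First insight: x = \frac{1}{7} and the constant factors (C = 4/7) combine into one prefactor.
Step ratio: r(k) = \frac{1}{7} * (k-\frac{6}{7}) / [(k+1)] - rational in k, leading ratio \frac{1}{7}; with t_0 = \frac{4}{7}, classification follows.


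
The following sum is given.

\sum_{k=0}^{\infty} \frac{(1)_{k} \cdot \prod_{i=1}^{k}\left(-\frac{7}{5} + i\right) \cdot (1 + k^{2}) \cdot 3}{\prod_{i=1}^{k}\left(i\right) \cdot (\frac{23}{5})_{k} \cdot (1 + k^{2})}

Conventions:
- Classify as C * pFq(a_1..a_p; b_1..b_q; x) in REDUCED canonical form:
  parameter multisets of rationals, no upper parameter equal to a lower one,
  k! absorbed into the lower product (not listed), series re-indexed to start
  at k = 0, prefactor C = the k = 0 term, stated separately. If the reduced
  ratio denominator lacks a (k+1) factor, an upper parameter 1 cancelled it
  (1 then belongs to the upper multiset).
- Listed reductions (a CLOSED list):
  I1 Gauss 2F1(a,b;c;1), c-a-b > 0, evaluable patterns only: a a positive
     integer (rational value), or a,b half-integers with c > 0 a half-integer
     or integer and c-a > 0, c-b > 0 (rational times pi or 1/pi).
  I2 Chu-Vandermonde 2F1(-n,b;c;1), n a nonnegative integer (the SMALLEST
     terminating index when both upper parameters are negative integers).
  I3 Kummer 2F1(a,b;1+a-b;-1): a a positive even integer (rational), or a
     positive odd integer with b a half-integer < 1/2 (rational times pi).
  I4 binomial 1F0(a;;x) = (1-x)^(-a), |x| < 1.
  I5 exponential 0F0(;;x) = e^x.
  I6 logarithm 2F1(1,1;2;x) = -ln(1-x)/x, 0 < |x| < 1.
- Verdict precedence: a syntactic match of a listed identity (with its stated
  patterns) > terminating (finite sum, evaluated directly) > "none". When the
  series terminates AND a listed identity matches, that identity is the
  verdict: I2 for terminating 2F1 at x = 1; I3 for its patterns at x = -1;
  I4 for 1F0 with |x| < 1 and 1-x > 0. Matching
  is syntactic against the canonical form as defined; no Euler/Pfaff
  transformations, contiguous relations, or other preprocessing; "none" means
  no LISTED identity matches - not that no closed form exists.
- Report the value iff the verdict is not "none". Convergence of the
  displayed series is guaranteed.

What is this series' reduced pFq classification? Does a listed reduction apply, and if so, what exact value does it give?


Structural cue: t_0 being 3, the running product (C = 3) telescopes to a rising factorial.
Consecutive-term ratio: r(k) = 1 * (k-\frac{2}{5}) (k+1) / [(k+\frac{23}{5}) (k+1)] - rational in k, leading ratio 1; with t_0 = 3, classification follows.

x = 1 here; the reduced form reads 2F1, upper {-\frac{2}{5}, 1}, lower {\frac{23}{5}}, C = 3. Verdict at x = 1: Gauss (I1, integer-parameter pattern) matches (x = 1: the Gamma ratio telescopes since c-a-b = 4 > 0 and a = 1 in Z>0). Sum: \frac{27}{10}.


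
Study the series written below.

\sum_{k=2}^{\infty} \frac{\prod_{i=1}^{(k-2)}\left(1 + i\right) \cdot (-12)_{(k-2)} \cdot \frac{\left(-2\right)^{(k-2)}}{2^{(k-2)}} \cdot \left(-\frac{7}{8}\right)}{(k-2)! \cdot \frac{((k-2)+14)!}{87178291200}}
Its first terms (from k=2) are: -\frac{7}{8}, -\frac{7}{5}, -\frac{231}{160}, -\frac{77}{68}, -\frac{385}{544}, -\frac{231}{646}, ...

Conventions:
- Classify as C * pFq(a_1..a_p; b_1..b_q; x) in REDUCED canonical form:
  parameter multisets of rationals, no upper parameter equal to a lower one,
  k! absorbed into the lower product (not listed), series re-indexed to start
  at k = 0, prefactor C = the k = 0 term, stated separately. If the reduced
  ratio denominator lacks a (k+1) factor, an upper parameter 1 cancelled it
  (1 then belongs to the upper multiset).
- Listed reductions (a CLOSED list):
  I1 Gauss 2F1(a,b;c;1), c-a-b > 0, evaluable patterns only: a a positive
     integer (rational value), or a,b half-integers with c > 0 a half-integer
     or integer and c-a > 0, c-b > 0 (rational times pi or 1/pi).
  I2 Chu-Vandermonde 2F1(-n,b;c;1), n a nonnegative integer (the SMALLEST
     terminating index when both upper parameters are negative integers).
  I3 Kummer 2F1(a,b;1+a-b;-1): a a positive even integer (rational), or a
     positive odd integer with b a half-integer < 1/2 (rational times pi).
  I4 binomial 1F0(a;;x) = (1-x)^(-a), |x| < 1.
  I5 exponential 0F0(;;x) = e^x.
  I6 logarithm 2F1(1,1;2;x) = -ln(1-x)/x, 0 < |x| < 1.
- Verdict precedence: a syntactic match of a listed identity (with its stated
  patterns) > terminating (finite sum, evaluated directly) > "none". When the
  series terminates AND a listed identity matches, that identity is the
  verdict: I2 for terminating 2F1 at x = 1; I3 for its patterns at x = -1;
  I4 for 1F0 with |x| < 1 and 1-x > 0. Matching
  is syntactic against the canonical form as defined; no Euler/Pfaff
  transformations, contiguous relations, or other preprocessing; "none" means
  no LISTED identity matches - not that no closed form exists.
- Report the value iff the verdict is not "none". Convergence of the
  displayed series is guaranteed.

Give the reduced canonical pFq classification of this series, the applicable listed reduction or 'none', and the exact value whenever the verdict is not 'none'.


With C = -\frac{7}{8}: the canonical form is 2F1(-12, 2; 15; -1). Verdict at x = -1: Kummer (I3) matches (x = -1; c = 15 equals 1+a-b for upper {-12, 2}: listed pattern). Hence: -\frac{49}{8}.

First insight: t_0 being -\frac{7}{8}, the running product (prefactor -7/8) telescopes to a rising factorial.
Term ratio: r(k) = -1 * (k-12) (k+2) / [(k+15) (k+1)] - poly over poly, x = -1 from leading terms; C = -\frac{7}{8} at k = 0.
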